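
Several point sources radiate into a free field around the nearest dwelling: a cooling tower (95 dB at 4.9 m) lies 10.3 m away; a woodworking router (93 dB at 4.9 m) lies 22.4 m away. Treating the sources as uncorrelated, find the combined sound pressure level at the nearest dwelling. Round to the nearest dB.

First find each source's level at the receiver (point-source: −20·log₁₀(r/r_ref)), then combine on an intensity basis.
cooling tower: 95 − 20·log₁₀(10.3/4.9) = 95 − 6.45 = 88.55 dB.
woodworking router: 93 − 20·log₁₀(22.4/4.9) = 93 − 13.20 = 79.80 dB.
Σ 10^(L/10) = 8.112e+08 → L_total = 10·log₁₀(8.112e+08) = 89.09 dB.

89 dB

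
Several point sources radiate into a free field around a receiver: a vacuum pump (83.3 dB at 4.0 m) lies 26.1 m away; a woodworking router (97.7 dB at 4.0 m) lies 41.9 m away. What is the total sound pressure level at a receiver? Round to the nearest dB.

78 dB

Propagate each source to the receiver with L = L_ref − 20·log₁₀(r/r_ref), then add intensities.
vacuum pump: 83.3 − 20·log₁₀(26.1/4.0) = 83.3 − 16.29 = 67.01 dB.
woodworking router: 97.7 − 20·log₁₀(41.9/4.0) = 97.7 − 20.40 = 77.30 dB.
Σ 10^(L/10) = 5.869e+07 → L_total = 10·log₁₀(5.869e+07) = 77.69 dB.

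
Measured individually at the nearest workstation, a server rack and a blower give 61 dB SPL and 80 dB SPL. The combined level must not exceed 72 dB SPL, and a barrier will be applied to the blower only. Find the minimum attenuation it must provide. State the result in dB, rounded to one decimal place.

8.4 dB

The untreated sources together contribute 10^(61/10) = 1.259e+06, i.e. 61.00 dB SPL.
To meet 72 dB SPL overall, the treated blower may contribute at most 10^(72/10) − 1.259e+06 = 1.459e+07, i.e. 71.64 dB SPL.
Required insertion loss = 80 − 71.64 = 8.36 dB.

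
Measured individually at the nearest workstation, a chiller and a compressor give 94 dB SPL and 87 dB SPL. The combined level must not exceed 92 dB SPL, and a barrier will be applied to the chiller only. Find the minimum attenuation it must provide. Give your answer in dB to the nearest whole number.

4 dB

The untreated sources together contribute 10^(87/10) = 5.012e+08, i.e. 87.00 dB SPL.
To meet 92 dB SPL overall, the treated chiller may contribute at most 10^(92/10) − 5.012e+08 = 1.084e+09, i.e. 90.35 dB SPL.
So the chiller must be reduced from 94 to 90.35 dB SPL: IL = 3.65 dB.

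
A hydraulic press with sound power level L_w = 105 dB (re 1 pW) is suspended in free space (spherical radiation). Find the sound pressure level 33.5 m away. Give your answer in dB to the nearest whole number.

64 dB

Free-field spherical radiation: L_p = L_w − 10·log₁₀(4π·r²), r = 33.5 m.
4π·r² = 1.41e+04 m², 10·log₁₀ of that is 41.493 dB.
L_p = 105 − 41.493 = 63.51 dB.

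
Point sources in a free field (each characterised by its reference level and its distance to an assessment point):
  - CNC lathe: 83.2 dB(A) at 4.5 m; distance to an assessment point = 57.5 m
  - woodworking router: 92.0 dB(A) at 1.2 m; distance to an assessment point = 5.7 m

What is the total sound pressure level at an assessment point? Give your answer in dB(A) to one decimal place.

Apply inverse-square spreading to bring every level to the receiver, then sum 10^(L/10).
CNC lathe: 83.2 − 20·log₁₀(57.5/4.5) = 83.2 − 22.13 = 61.07 dB(A).
woodworking router: 92.0 − 20·log₁₀(5.7/1.2) = 92.0 − 13.53 = 78.47 dB(A).
Σ 10^(L/10) = 7.152e+07 → L_total = 10·log₁₀(7.152e+07) = 78.54 dB(A).

78.5 dB(A)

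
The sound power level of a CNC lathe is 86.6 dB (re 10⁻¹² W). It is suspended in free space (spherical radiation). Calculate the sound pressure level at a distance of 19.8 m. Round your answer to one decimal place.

49.7 dB

L_p = L_w − 10·log₁₀(4π·r²) with r = 19.8 m.
4π·r² = 4927 m², 10·log₁₀ of that is 36.925 dB.
L_p = 86.6 − 36.925 = 49.67 dB.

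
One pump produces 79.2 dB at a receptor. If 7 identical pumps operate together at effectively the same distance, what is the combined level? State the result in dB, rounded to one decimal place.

N identical incoherent sources raise the level by 10·log₁₀ N.
L_total = 79.2 + 10·log₁₀(7) = 79.2 + 8.451 = 87.65 dB.

87.7 dB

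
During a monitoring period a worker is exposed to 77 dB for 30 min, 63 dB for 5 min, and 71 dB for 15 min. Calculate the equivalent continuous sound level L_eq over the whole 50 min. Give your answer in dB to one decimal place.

Weight each interval's intensity by its duration and average over T = 50 min:
Σ tᵢ·10^(Lᵢ/10) = 30·10^(77/10) + 5·10^(63/10) + 15·10^(71/10) = 1.702e+09.
L_eq = 10·log₁₀(1.702e+09/50) = 75.32 dB.

75.3 dB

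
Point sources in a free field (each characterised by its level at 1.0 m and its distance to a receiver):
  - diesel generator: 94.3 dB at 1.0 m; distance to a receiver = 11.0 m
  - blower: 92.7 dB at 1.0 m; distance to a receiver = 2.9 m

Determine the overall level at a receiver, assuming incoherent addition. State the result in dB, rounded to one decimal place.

83.9 dB

First find each source's level at the receiver (point-source: −20·log₁₀(r/r_ref)), then combine on an intensity basis.
diesel generator: 94.3 − 20·log₁₀(11.0/1.0) = 94.3 − 20.83 = 73.47 dB.
blower: 92.7 − 20·log₁₀(2.9/1.0) = 92.7 − 9.25 = 83.45 dB.
Σ 10^(L/10) = 2.437e+08 → L_total = 10·log₁₀(2.437e+08) = 83.87 dB.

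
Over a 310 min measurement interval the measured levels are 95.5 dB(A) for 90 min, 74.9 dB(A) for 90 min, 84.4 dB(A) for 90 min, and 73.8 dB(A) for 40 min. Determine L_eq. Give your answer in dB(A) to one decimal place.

90.5 dB(A)

Weight each interval's intensity by its duration and average over T = 310 min:
Σ tᵢ·10^(Lᵢ/10) = 90·10^(95.5/10) + 90·10^(74.9/10) + 90·10^(84.4/10) + 40·10^(73.8/10) = 3.479e+11.
L_eq = 10·log₁₀(3.479e+11/310) = 90.50 dB(A).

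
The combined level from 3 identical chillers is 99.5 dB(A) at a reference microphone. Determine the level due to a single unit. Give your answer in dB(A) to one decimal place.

94.7 dB(A)

3 equal contributions raise the level by 10·log₁₀ 3 = 4.771 dB, so each unit alone gives 99.5 − 4.771.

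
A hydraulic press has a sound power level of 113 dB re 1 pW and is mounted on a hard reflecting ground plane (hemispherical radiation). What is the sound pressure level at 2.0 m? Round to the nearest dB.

The power spreads over a hemisphere of area 2π·r², so L_p = L_w − 10·log₁₀(2π·r²).
2π·r² = 25.13 m², 10·log₁₀ of that is 14.002 dB.
L_p = 113 − 14.002 = 99.00 dB.

99 dB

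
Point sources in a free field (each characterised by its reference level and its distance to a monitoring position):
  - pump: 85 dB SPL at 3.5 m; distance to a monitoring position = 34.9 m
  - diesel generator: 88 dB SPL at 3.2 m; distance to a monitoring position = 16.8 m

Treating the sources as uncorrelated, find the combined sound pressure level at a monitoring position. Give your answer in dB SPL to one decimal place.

74.2 dB SPL

Apply inverse-square spreading to bring every level to the receiver, then sum 10^(L/10).
pump: 85 − 20·log₁₀(34.9/3.5) = 85 − 19.98 = 65.02 dB SPL.
diesel generator: 88 − 20·log₁₀(16.8/3.2) = 88 − 14.40 = 73.60 dB SPL.
Σ 10^(L/10) = 2.607e+07 → L_total = 10·log₁₀(2.607e+07) = 74.16 dB SPL.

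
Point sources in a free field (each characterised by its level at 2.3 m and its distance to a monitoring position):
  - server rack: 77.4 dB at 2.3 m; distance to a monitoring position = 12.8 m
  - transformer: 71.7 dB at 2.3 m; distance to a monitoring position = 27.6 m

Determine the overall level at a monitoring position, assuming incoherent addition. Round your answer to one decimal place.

62.7 dB

Apply inverse-square spreading to bring every level to the receiver, then sum 10^(L/10).
server rack: 77.4 − 20·log₁₀(12.8/2.3) = 77.4 − 14.91 = 62.49 dB.
transformer: 71.7 − 20·log₁₀(27.6/2.3) = 71.7 − 21.58 = 50.12 dB.
Σ 10^(L/10) = 1.877e+06 → L_total = 10·log₁₀(1.877e+06) = 62.73 dB.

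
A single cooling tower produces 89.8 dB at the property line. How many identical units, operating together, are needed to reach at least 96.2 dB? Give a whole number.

5

N identical sources give L₁ + 10·log₁₀ N, so require 10·log₁₀ N ≥ 96.2 − 89.8 = 6.4 dB.
N ≥ 10^(6.4/10) = 4.365, so N = 5.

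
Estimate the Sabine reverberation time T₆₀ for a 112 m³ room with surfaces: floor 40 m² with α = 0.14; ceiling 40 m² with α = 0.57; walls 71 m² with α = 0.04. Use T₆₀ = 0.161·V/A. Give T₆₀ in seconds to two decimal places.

Total absorption A = 40·0.14 + 40·0.57 + 71·0.04 = 31.24 m² sabins.
T₆₀ = 0.161·V/A = 0.161·112/31.24 = 0.577 s.

0.58 s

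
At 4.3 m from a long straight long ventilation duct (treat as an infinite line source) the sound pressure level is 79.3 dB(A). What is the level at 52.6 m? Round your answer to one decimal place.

Line-source attenuation: ΔL = 10·log₁₀(r₂/r₁) = 10·log₁₀(52.6/4.3) = 10.875 dB.
L₂ = 79.3 − 10·log₁₀(52.6/4.3) = 79.3 − 10.875 = 68.42 dB(A).

68.4 dB(A)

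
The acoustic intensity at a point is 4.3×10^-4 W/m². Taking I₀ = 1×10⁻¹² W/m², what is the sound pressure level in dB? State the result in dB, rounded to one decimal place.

86.3 dB

L = 10·log₁₀(I/I₀) = 10·log₁₀(4.3×10^-4/10⁻¹²) = 10·log₁₀(4.3×10^8).
L = 10·(0.6335 + 8) = 86.33 dB.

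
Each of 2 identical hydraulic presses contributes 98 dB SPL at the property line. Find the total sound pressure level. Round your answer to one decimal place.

101.0 dB SPL

L_total = L₁ + 10·log₁₀ N for N identical incoherent sources.
L_total = 98 + 10·log₁₀(2) = 98 + 3.010 = 101.01 dB SPL.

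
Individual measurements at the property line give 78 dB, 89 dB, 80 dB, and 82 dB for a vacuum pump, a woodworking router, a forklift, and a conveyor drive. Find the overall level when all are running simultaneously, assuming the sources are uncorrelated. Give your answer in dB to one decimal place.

90.5 dB

Incoherent sources combine by intensity addition: L_total = 10·log₁₀(Σ 10^(L_i/10)).
Σ 10^(L/10) = 10^(78/10) + 10^(89/10) + 10^(80/10) + 10^(82/10) = 1.116e+09.
L_total = 10·log₁₀(1.116e+09) = 90.48 dB.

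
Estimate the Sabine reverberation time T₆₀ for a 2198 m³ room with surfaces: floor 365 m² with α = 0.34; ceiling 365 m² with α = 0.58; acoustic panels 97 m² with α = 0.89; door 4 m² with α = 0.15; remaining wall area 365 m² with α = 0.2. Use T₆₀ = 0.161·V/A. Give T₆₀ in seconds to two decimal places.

Summing Sᵢαᵢ: 365·0.34 + 365·0.58 + 97·0.89 + 4·0.15 + 365·0.2 = 495.73 m².
T₆₀ = 0.161·V/A = 0.161·2198/495.73 = 0.714 s.

0.71 s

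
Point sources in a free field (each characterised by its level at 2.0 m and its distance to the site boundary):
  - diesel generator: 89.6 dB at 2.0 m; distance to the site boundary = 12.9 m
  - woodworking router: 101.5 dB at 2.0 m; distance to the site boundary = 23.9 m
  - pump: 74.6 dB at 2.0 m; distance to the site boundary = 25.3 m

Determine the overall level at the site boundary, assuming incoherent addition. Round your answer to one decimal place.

First find each source's level at the receiver (point-source: −20·log₁₀(r/r_ref)), then combine on an intensity basis.
diesel generator: 89.6 − 20·log₁₀(12.9/2.0) = 89.6 − 16.19 = 73.41 dB.
woodworking router: 101.5 − 20·log₁₀(23.9/2.0) = 101.5 − 21.55 = 79.95 dB.
pump: 74.6 − 20·log₁₀(25.3/2.0) = 74.6 − 22.04 = 52.56 dB.
Σ 10^(L/10) = 1.210e+08 → L_total = 10·log₁₀(1.210e+08) = 80.83 dB.

80.8 dB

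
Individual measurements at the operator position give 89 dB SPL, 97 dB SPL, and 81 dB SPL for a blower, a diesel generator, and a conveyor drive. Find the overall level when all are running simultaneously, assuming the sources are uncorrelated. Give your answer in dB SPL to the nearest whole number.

98 dB SPL

Incoherent sources combine by intensity addition: L_total = 10·log₁₀(Σ 10^(L_i/10)).
Σ 10^(L/10) = 10^(89/10) + 10^(97/10) + 10^(81/10) = 5.932e+09.
L_total = 10·log₁₀(5.932e+09) = 97.73 dB SPL.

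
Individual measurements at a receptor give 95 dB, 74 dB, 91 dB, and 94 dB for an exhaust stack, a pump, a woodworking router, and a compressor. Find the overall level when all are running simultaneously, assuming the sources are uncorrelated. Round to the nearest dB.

Incoherent sources combine by intensity addition: L_total = 10·log₁₀(Σ 10^(L_i/10)).
Σ 10^(L/10) = 10^(95/10) + 10^(74/10) + 10^(91/10) + 10^(94/10) = 6.958e+09.
L_total = 10·log₁₀(6.958e+09) = 98.42 dB.

98 dB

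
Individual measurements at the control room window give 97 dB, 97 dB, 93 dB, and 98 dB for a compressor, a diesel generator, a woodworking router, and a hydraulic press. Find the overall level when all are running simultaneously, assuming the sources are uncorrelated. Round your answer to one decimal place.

Incoherent sources combine by intensity addition: L_total = 10·log₁₀(Σ 10^(L_i/10)).
Σ 10^(L/10) = 10^(97/10) + 10^(97/10) + 10^(93/10) + 10^(98/10) = 1.833e+10.
L_total = 10·log₁₀(1.833e+10) = 102.63 dB.

102.6 dB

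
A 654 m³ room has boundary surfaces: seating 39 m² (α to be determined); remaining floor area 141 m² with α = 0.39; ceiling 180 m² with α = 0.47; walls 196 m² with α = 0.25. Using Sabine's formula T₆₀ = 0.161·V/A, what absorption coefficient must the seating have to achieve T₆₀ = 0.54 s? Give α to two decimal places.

From T₆₀ = 0.161·V/A, the target T₆₀ = 0.54 s needs A = 0.161·654/0.54 = 194.99 m².
Absorption from the other surfaces = 141·0.39 + 180·0.47 + 196·0.25 = 188.59 m², so the seating must supply 6.40 m² over 39 m².
α = 6.40/39 = 0.164.

0.16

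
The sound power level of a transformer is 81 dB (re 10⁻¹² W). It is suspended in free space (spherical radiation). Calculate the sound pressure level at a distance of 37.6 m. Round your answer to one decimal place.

38.5 dB

L_p = L_w − 10·log₁₀(4π·r²) with r = 37.6 m.
4π·r² = 1.777e+04 m², 10·log₁₀ of that is 42.496 dB.
L_p = 81 − 42.496 = 38.50 dB.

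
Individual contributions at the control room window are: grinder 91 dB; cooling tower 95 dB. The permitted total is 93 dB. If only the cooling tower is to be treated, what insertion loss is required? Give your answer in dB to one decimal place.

6.3 dB

Fixed contribution from the other source: Σ 10^(L/10) = 10^(91/10) = 1.259e+09 (91.00 dB).
To meet 93 dB overall, the treated cooling tower may contribute at most 10^(93/10) − 1.259e+09 = 7.363e+08, i.e. 88.67 dB.
Required insertion loss = 95 − 88.67 = 6.33 dB.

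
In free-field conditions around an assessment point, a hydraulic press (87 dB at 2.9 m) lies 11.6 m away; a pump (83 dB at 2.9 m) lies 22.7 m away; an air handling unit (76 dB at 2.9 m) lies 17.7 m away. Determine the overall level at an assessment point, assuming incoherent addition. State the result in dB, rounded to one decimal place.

75.5 dB

Propagate each source to the receiver with L = L_ref − 20·log₁₀(r/r_ref), then add intensities.
hydraulic press: 87 − 20·log₁₀(11.6/2.9) = 87 − 12.04 = 74.96 dB.
pump: 83 − 20·log₁₀(22.7/2.9) = 83 − 17.87 = 65.13 dB.
air handling unit: 76 − 20·log₁₀(17.7/2.9) = 76 − 15.71 = 60.29 dB.
Σ 10^(L/10) = 3.565e+07 → L_total = 10·log₁₀(3.565e+07) = 75.52 dB.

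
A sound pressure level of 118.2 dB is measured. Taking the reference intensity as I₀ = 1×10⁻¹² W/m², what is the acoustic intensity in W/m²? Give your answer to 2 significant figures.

0.66 W/m²

I = I₀·10^(L/10) = 10⁻¹² × 10^(118.2/10) = 10^(-0.180).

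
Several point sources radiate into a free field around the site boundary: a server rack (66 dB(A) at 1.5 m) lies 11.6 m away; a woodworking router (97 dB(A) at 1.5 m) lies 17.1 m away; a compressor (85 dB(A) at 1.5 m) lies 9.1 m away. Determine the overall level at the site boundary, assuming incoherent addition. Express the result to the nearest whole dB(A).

77 dB(A)

Propagate each source to the receiver with L = L_ref − 20·log₁₀(r/r_ref), then add intensities.
server rack: 66 − 20·log₁₀(11.6/1.5) = 66 − 17.77 = 48.23 dB(A).
woodworking router: 97 − 20·log₁₀(17.1/1.5) = 97 − 21.14 = 75.86 dB(A).
compressor: 85 − 20·log₁₀(9.1/1.5) = 85 − 15.66 = 69.34 dB(A).
Σ 10^(L/10) = 4.722e+07 → L_total = 10·log₁₀(4.722e+07) = 76.74 dB(A).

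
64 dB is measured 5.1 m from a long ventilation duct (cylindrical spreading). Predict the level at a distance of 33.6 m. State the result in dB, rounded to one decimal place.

55.8 dB

For a line source, L₂ = L₁ − 10·log₁₀(r₂/r₁).
L₂ = 64 − 10·log₁₀(33.6/5.1) = 64 − 8.188 = 55.81 dB.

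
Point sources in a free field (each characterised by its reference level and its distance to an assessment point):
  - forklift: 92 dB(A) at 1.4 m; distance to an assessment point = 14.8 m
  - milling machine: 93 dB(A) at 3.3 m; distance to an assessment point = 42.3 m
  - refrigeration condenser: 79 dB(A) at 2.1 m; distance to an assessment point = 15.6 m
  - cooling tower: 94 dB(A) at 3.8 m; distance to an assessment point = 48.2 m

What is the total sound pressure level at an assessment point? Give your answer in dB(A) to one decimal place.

76.4 dB(A)

Propagate each source to the receiver with L = L_ref − 20·log₁₀(r/r_ref), then add intensities.
forklift: 92 − 20·log₁₀(14.8/1.4) = 92 − 20.48 = 71.52 dB(A).
milling machine: 93 − 20·log₁₀(42.3/3.3) = 93 − 22.16 = 70.84 dB(A).
refrigeration condenser: 79 − 20·log₁₀(15.6/2.1) = 79 − 17.42 = 61.58 dB(A).
cooling tower: 94 − 20·log₁₀(48.2/3.8) = 94 − 22.07 = 71.93 dB(A).
Σ 10^(L/10) = 4.338e+07 → L_total = 10·log₁₀(4.338e+07) = 76.37 dB(A).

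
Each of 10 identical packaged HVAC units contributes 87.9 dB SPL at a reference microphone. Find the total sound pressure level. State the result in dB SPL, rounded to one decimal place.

With 10 equal, uncorrelated contributions the intensity is 10× that of one unit, giving a rise of 10·log₁₀ 10.
L_total = 87.9 + 10·log₁₀(10) = 87.9 + 10.000 = 97.90 dB SPL.

97.9 dB SPL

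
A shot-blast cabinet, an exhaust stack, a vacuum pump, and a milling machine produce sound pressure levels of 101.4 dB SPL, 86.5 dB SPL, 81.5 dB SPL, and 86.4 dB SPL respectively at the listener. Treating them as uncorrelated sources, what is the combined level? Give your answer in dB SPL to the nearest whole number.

102 dB SPL

Incoherent sources combine by intensity addition: L_total = 10·log₁₀(Σ 10^(L_i/10)).
Σ 10^(L/10) = 10^(101.4/10) + 10^(86.5/10) + 10^(81.5/10) + 10^(86.4/10) = 1.483e+10.
L_total = 10·log₁₀(1.483e+10) = 101.71 dB SPL.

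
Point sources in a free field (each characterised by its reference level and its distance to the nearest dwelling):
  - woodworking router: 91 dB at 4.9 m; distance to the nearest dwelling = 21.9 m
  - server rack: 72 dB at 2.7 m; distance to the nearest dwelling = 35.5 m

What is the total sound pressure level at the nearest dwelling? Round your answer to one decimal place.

78.0 dB

First find each source's level at the receiver (point-source: −20·log₁₀(r/r_ref)), then combine on an intensity basis.
woodworking router: 91 − 20·log₁₀(21.9/4.9) = 91 − 13.00 = 78.00 dB.
server rack: 72 − 20·log₁₀(35.5/2.7) = 72 − 22.38 = 49.62 dB.
Σ 10^(L/10) = 6.312e+07 → L_total = 10·log₁₀(6.312e+07) = 78.00 dB.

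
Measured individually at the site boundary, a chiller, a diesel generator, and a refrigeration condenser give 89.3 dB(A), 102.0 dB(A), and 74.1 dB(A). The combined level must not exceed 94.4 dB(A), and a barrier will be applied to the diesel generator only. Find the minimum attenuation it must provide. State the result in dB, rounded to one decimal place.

Fixed contribution from the other sources: Σ 10^(L/10) = 10^(89.3/10) + 10^(74.1/10) = 8.768e+08 (89.43 dB(A)).
The limit corresponds to 10^(94.4/10) = 2.754e+09; subtracting the fixed part leaves 1.877e+09 for the diesel generator, i.e. 92.74 dB(A).
Required insertion loss = 102.0 − 92.74 = 9.26 dB.

9.3 dB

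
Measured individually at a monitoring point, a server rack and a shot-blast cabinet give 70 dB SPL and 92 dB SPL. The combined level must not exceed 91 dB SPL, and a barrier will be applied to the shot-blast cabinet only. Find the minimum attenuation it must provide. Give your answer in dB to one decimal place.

1.0 dB

The untreated sources together contribute 10^(70/10) = 1.000e+07, i.e. 70.00 dB SPL.
The limit corresponds to 10^(91/10) = 1.259e+09; subtracting the fixed part leaves 1.249e+09 for the shot-blast cabinet, i.e. 90.97 dB SPL.
Required insertion loss = 92 − 90.97 = 1.03 dB.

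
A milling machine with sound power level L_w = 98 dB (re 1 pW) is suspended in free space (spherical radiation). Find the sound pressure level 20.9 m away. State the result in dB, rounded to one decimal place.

60.6 dB

Free-field spherical radiation: L_p = L_w − 10·log₁₀(4π·r²), r = 20.9 m.
4π·r² = 5489 m², 10·log₁₀ of that is 37.395 dB.
L_p = 98 − 37.395 = 60.60 dB.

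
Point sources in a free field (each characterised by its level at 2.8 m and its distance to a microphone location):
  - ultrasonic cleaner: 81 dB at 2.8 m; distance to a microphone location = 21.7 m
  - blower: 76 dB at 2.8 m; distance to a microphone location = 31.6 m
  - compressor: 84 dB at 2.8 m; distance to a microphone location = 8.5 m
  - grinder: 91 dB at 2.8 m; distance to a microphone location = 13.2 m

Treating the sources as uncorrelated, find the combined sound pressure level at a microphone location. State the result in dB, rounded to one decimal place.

Propagate each source to the receiver with L = L_ref − 20·log₁₀(r/r_ref), then add intensities.
ultrasonic cleaner: 81 − 20·log₁₀(21.7/2.8) = 81 − 17.79 = 63.21 dB.
blower: 76 − 20·log₁₀(31.6/2.8) = 76 − 21.05 = 54.95 dB.
compressor: 84 − 20·log₁₀(8.5/2.8) = 84 − 9.65 = 74.35 dB.
grinder: 91 − 20·log₁₀(13.2/2.8) = 91 − 13.47 = 77.53 dB.
Σ 10^(L/10) = 8.631e+07 → L_total = 10·log₁₀(8.631e+07) = 79.36 dB.

79.4 dB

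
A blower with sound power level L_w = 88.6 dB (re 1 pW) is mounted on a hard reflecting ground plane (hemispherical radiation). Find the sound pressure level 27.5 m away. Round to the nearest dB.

52 dB

Free-field hemispherical radiation: L_p = L_w − 10·log₁₀(2π·r²), r = 27.5 m.
2π·r² = 4752 m², 10·log₁₀ of that is 36.768 dB.
L_p = 88.6 − 36.768 = 51.83 dB.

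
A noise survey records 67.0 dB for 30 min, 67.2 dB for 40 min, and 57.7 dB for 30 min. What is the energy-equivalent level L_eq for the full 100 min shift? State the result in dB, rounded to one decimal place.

The energy average is taken in the linear domain: L_eq = 10·log₁₀[(Σ tᵢ·10^(Lᵢ/10))/T], T = 100 min.
Σ tᵢ·10^(Lᵢ/10) = 30·10^(67.0/10) + 40·10^(67.2/10) + 30·10^(57.7/10) = 3.779e+08.
L_eq = 10·log₁₀(3.779e+08/100) = 65.77 dB.

65.8 dB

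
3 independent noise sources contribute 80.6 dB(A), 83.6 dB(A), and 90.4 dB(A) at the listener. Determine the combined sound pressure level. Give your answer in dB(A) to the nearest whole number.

Incoherent sources combine by intensity addition: L_total = 10·log₁₀(Σ 10^(L_i/10)).
Σ 10^(L/10) = 10^(80.6/10) + 10^(83.6/10) + 10^(90.4/10) = 1.440e+09.
L_total = 10·log₁₀(1.440e+09) = 91.58 dB(A).

92 dB(A)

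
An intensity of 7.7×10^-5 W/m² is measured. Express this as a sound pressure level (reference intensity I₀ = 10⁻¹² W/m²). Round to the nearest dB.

Dividing by I₀ shifts the exponent by 12: I/I₀ = 7.7×10^7.
L = 10·(0.8865 + 7) = 78.86 dB.

79 dB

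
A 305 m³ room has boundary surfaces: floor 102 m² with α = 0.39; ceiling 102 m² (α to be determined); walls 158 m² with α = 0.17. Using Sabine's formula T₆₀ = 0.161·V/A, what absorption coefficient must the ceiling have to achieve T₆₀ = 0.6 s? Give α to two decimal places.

0.15

Required total absorption A = 0.161·305/0.6 = 81.84 m².
Absorption from the other surfaces = 102·0.39 + 158·0.17 = 66.64 m², so the ceiling must supply 15.20 m² over 102 m².
α = 15.20/102 = 0.149.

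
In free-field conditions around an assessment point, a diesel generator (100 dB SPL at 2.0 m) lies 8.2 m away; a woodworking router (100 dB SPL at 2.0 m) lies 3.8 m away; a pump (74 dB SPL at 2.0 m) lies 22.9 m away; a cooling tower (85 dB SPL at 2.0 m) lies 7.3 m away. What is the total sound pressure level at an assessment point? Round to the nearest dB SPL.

95 dB SPL

First find each source's level at the receiver (point-source: −20·log₁₀(r/r_ref)), then combine on an intensity basis.
diesel generator: 100 − 20·log₁₀(8.2/2.0) = 100 − 12.26 = 87.74 dB SPL.
woodworking router: 100 − 20·log₁₀(3.8/2.0) = 100 − 5.58 = 94.42 dB SPL.
pump: 74 − 20·log₁₀(22.9/2.0) = 74 − 21.18 = 52.82 dB SPL.
cooling tower: 85 − 20·log₁₀(7.3/2.0) = 85 − 11.25 = 73.75 dB SPL.
Σ 10^(L/10) = 3.389e+09 → L_total = 10·log₁₀(3.389e+09) = 95.30 dB SPL.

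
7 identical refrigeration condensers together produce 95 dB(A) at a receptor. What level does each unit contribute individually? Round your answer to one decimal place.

For N identical incoherent sources L_total = L₁ + 10·log₁₀ N, so L₁ = 95 − 10·log₁₀(7) = 95 − 8.451.

86.5 dB(A)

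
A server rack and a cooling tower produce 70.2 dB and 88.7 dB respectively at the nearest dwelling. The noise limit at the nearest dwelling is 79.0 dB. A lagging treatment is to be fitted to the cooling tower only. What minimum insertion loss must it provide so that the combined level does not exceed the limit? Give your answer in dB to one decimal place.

The untreated sources together contribute 10^(70.2/10) = 1.047e+07, i.e. 70.20 dB.
To meet 79.0 dB overall, the treated cooling tower may contribute at most 10^(79.0/10) − 1.047e+07 = 6.896e+07, i.e. 78.39 dB.
So the cooling tower must be reduced from 88.7 to 78.39 dB: IL = 10.31 dB.

10.3 dB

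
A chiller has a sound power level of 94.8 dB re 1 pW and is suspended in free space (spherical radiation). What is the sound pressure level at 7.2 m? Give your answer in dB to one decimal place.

L_p = L_w − 10·log₁₀(4π·r²) with r = 7.2 m.
4π·r² = 651.4 m², 10·log₁₀ of that is 28.139 dB.
L_p = 94.8 − 28.139 = 66.66 dB.

66.7 dB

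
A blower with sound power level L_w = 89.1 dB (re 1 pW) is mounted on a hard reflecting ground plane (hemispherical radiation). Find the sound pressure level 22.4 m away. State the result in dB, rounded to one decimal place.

L_p = L_w − 10·log₁₀(2π·r²) with r = 22.4 m.
2π·r² = 3153 m², 10·log₁₀ of that is 34.987 dB.
L_p = 89.1 − 34.987 = 54.11 dB.

54.1 dB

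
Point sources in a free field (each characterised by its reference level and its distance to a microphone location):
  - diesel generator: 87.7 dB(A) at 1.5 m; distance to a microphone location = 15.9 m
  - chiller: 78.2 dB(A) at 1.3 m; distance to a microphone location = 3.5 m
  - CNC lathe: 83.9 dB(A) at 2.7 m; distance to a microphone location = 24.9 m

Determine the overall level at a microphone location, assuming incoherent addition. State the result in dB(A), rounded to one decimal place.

72.4 dB(A)

First find each source's level at the receiver (point-source: −20·log₁₀(r/r_ref)), then combine on an intensity basis.
diesel generator: 87.7 − 20·log₁₀(15.9/1.5) = 87.7 − 20.51 = 67.19 dB(A).
chiller: 78.2 − 20·log₁₀(3.5/1.3) = 78.2 − 8.60 = 69.60 dB(A).
CNC lathe: 83.9 − 20·log₁₀(24.9/2.7) = 83.9 − 19.30 = 64.60 dB(A).
Σ 10^(L/10) = 1.724e+07 → L_total = 10·log₁₀(1.724e+07) = 72.37 dB(A).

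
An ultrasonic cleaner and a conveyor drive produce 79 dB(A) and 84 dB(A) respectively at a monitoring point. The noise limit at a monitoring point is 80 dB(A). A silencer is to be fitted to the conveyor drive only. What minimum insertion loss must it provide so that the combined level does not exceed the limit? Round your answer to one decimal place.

Fixed contribution from the other source: Σ 10^(L/10) = 10^(79/10) = 7.943e+07 (79.00 dB(A)).
To meet 80 dB(A) overall, the treated conveyor drive may contribute at most 10^(80/10) − 7.943e+07 = 2.057e+07, i.e. 73.13 dB(A).
Required insertion loss = 84 − 73.13 = 10.87 dB.

10.9 dB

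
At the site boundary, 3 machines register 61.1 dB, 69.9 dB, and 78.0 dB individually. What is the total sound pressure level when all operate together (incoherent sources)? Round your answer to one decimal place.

For uncorrelated sources the intensities add, so convert each level to linear form, sum, and take 10·log₁₀ of the total.
Σ 10^(L/10) = 10^(61.1/10) + 10^(69.9/10) + 10^(78.0/10) = 7.416e+07.
L_total = 10·log₁₀(7.416e+07) = 78.70 dB.

78.7 dB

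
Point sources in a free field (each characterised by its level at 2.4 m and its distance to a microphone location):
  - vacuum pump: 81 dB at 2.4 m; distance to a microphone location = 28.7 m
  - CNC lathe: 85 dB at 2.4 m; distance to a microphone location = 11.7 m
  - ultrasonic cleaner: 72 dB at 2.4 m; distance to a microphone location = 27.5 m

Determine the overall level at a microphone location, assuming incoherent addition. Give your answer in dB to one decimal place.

71.6 dB

Apply inverse-square spreading to bring every level to the receiver, then sum 10^(L/10).
vacuum pump: 81 − 20·log₁₀(28.7/2.4) = 81 − 21.55 = 59.45 dB.
CNC lathe: 85 − 20·log₁₀(11.7/2.4) = 85 − 13.76 = 71.24 dB.
ultrasonic cleaner: 72 − 20·log₁₀(27.5/2.4) = 72 − 21.18 = 50.82 dB.
Σ 10^(L/10) = 1.431e+07 → L_total = 10·log₁₀(1.431e+07) = 71.56 dB.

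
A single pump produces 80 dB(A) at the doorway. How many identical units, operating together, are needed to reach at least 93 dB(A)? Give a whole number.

20

The shortfall is 93 − 80 = 13.0 dB, and N units add 10·log₁₀ N, so need 10·log₁₀ N ≥ 13.0.
N ≥ 10^(13.0/10) = 19.953, so N = 20.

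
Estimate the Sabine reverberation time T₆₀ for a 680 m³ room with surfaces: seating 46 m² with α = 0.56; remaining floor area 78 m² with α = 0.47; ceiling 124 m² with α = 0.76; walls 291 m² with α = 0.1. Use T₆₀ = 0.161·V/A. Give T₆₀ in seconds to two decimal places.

Total absorption A = 46·0.56 + 78·0.47 + 124·0.76 + 291·0.1 = 185.76 m² sabins.
T₆₀ = 0.161·V/A = 0.161·680/185.76 = 0.589 s.

0.59 s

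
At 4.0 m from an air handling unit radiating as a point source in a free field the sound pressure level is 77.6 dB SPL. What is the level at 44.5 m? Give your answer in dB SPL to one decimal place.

56.7 dB SPL

For a point source, L₂ = L₁ − 20·log₁₀(r₂/r₁).
L₂ = 77.6 − 20·log₁₀(44.5/4.0) = 77.6 − 20.926 = 56.67 dB SPL.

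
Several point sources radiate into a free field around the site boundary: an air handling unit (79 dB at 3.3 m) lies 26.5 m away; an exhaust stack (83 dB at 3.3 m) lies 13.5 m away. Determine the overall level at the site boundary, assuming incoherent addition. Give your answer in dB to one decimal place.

Apply inverse-square spreading to bring every level to the receiver, then sum 10^(L/10).
air handling unit: 79 − 20·log₁₀(26.5/3.3) = 79 − 18.09 = 60.91 dB.
exhaust stack: 83 − 20·log₁₀(13.5/3.3) = 83 − 12.24 = 70.76 dB.
Σ 10^(L/10) = 1.315e+07 → L_total = 10·log₁₀(1.315e+07) = 71.19 dB.

71.2 dB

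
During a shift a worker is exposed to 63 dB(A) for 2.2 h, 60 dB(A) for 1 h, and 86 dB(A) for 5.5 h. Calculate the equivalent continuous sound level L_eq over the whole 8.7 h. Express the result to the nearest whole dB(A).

84 dB(A)

The energy average is taken in the linear domain: L_eq = 10·log₁₀[(Σ tᵢ·10^(Lᵢ/10))/T], T = 8.7 h.
Σ tᵢ·10^(Lᵢ/10) = 2.2·10^(63/10) + 1·10^(60/10) + 5.5·10^(86/10) = 2.195e+09.
L_eq = 10·log₁₀(2.195e+09/8.7) = 84.02 dB(A).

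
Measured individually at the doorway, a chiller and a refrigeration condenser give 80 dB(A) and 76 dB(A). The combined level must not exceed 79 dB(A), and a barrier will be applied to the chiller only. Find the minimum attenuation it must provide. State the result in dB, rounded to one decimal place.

Everything except the chiller sums to 10^(76/10) = 3.981e+07 in linear terms, 76.00 dB(A).
To meet 79 dB(A) overall, the treated chiller may contribute at most 10^(79/10) − 3.981e+07 = 3.962e+07, i.e. 75.98 dB(A).
Required insertion loss = 80 − 75.98 = 4.02 dB.

4.0 dB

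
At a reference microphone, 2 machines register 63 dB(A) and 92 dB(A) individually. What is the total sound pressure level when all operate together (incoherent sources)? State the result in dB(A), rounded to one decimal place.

Incoherent sources combine by intensity addition: L_total = 10·log₁₀(Σ 10^(L_i/10)).
Σ 10^(L/10) = 10^(63/10) + 10^(92/10) = 1.587e+09.
L_total = 10·log₁₀(1.587e+09) = 92.01 dB(A).

92.0 dB(A)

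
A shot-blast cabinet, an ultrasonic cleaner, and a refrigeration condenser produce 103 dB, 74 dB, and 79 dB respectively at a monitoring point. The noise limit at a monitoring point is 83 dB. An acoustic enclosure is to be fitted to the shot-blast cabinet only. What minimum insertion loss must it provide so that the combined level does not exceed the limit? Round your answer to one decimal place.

23.2 dB

Fixed contribution from the other sources: Σ 10^(L/10) = 10^(74/10) + 10^(79/10) = 1.046e+08 (80.19 dB).
The limit corresponds to 10^(83/10) = 1.995e+08; subtracting the fixed part leaves 9.497e+07 for the shot-blast cabinet, i.e. 79.78 dB.
Required insertion loss = 103 − 79.78 = 23.22 dB.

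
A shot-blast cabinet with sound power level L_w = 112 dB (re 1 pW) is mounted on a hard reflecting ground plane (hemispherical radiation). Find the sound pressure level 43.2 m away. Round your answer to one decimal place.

Free-field hemispherical radiation: L_p = L_w − 10·log₁₀(2π·r²), r = 43.2 m.
2π·r² = 1.173e+04 m², 10·log₁₀ of that is 40.691 dB.
L_p = 112 − 40.691 = 71.31 dB.

71.3 dB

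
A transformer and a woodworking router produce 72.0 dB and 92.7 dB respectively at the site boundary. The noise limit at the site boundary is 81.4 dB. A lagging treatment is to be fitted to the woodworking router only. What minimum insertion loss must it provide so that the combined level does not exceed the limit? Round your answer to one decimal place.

11.8 dB

Fixed contribution from the other source: Σ 10^(L/10) = 10^(72.0/10) = 1.585e+07 (72.00 dB).
The limit corresponds to 10^(81.4/10) = 1.380e+08; subtracting the fixed part leaves 1.222e+08 for the woodworking router, i.e. 80.87 dB.
Required insertion loss = 92.7 − 80.87 = 11.83 dB.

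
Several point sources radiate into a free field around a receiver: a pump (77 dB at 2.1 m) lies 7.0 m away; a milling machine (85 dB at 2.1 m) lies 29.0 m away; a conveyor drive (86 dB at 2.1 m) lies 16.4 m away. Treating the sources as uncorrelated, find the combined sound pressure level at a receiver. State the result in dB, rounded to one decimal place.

Apply inverse-square spreading to bring every level to the receiver, then sum 10^(L/10).
pump: 77 − 20·log₁₀(7.0/2.1) = 77 − 10.46 = 66.54 dB.
milling machine: 85 − 20·log₁₀(29.0/2.1) = 85 − 22.80 = 62.20 dB.
conveyor drive: 86 − 20·log₁₀(16.4/2.1) = 86 − 17.85 = 68.15 dB.
Σ 10^(L/10) = 1.270e+07 → L_total = 10·log₁₀(1.270e+07) = 71.04 dB.

71.0 dB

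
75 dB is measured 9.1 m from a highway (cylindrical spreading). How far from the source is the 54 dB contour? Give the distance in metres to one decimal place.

Line-source spreading drops the level by 10·log₁₀(r₂/r₁); inverting, r₂/r₁ = 10^(ΔL/10).
r₂ = 9.1·10^((75−54)/10) = 9.1·10^(21.0/10) = 1145.62 m.

1145.6 m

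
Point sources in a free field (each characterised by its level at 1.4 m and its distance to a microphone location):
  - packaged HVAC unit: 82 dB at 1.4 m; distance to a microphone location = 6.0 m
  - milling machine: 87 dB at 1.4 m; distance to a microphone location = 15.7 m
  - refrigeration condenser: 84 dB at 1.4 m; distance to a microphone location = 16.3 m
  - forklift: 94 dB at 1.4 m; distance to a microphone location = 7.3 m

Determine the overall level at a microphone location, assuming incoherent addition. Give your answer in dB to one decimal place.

80.3 dB

Propagate each source to the receiver with L = L_ref − 20·log₁₀(r/r_ref), then add intensities.
packaged HVAC unit: 82 − 20·log₁₀(6.0/1.4) = 82 − 12.64 = 69.36 dB.
milling machine: 87 − 20·log₁₀(15.7/1.4) = 87 − 21.00 = 66.00 dB.
refrigeration condenser: 84 − 20·log₁₀(16.3/1.4) = 84 − 21.32 = 62.68 dB.
forklift: 94 − 20·log₁₀(7.3/1.4) = 94 − 14.34 = 79.66 dB.
Σ 10^(L/10) = 1.069e+08 → L_total = 10·log₁₀(1.069e+08) = 80.29 dB.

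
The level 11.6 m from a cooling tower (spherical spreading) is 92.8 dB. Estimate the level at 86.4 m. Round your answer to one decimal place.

Spherical spreading from a point source gives a 20·log₁₀(r₂/r₁) drop.
L₂ = 92.8 − 20·log₁₀(86.4/11.6) = 92.8 − 17.441 = 75.36 dB.

75.4 dB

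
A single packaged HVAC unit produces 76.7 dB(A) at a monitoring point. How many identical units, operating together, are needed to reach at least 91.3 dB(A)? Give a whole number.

N identical sources give L₁ + 10·log₁₀ N, so require 10·log₁₀ N ≥ 91.3 − 76.7 = 14.6 dB.
N ≥ 10^(14.6/10) = 28.840, so N = 29.

29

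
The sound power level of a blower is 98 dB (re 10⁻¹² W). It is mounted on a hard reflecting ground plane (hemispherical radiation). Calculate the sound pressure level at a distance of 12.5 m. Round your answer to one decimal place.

68.1 dB

The power spreads over a hemisphere of area 2π·r², so L_p = L_w − 10·log₁₀(2π·r²).
2π·r² = 981.7 m², 10·log₁₀ of that is 29.920 dB.
L_p = 98 − 29.920 = 68.08 dB.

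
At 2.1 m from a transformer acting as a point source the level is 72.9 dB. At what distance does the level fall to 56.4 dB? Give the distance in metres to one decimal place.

The 16.5 dB drop corresponds to a distance ratio of 10^(16.5/20) for a point source.
r₂ = 2.1·10^((72.9−56.4)/20) = 2.1·10^(16.5/20) = 14.04 m.

14.0 m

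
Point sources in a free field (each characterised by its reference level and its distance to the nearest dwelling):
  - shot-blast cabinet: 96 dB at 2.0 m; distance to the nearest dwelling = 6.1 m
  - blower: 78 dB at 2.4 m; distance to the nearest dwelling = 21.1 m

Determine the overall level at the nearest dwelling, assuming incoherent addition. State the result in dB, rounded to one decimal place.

First find each source's level at the receiver (point-source: −20·log₁₀(r/r_ref)), then combine on an intensity basis.
shot-blast cabinet: 96 − 20·log₁₀(6.1/2.0) = 96 − 9.69 = 86.31 dB.
blower: 78 − 20·log₁₀(21.1/2.4) = 78 − 18.88 = 59.12 dB.
Σ 10^(L/10) = 4.288e+08 → L_total = 10·log₁₀(4.288e+08) = 86.32 dB.

86.3 dB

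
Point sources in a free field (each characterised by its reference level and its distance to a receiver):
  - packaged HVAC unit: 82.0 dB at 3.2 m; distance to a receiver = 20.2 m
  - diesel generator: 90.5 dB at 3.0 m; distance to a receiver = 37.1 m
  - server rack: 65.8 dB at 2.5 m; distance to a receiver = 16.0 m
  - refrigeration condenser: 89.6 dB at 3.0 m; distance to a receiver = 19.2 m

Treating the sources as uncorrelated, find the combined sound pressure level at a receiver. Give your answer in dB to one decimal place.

Propagate each source to the receiver with L = L_ref − 20·log₁₀(r/r_ref), then add intensities.
packaged HVAC unit: 82.0 − 20·log₁₀(20.2/3.2) = 82.0 − 16.00 = 66.00 dB.
diesel generator: 90.5 − 20·log₁₀(37.1/3.0) = 90.5 − 21.85 = 68.65 dB.
server rack: 65.8 − 20·log₁₀(16.0/2.5) = 65.8 − 16.12 = 49.68 dB.
refrigeration condenser: 89.6 − 20·log₁₀(19.2/3.0) = 89.6 − 16.12 = 73.48 dB.
Σ 10^(L/10) = 3.367e+07 → L_total = 10·log₁₀(3.367e+07) = 75.27 dB.

75.3 dB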